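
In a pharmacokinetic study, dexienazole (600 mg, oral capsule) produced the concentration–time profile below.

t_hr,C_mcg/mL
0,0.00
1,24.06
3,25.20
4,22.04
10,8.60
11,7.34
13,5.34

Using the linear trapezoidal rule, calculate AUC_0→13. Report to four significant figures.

AUC = 197.5 mcg/mL·hr

Trapezoidal AUC_0→13:
  [0→1]: (0.00+24.06)/2 × 1 = 12.03
  [1→3]: (24.06+25.20)/2 × 2 = 49.26
  [3→4]: (25.20+22.04)/2 × 1 = 23.62
  [4→10]: (22.04+8.60)/2 × 6 = 91.92
  [10→11]: (8.60+7.34)/2 × 1 = 7.97
  [11→13]: (7.34+5.34)/2 × 2 = 12.68
  Sum = 197.48 mcg/mL·hr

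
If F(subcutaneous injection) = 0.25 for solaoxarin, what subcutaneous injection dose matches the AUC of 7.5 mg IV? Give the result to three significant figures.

For equal systemic exposure: F × D_ev = D_iv
D_ev = D_iv / F = 7.5 / 0.25 = 30 mg

D_subcutaneous = 30.0 mg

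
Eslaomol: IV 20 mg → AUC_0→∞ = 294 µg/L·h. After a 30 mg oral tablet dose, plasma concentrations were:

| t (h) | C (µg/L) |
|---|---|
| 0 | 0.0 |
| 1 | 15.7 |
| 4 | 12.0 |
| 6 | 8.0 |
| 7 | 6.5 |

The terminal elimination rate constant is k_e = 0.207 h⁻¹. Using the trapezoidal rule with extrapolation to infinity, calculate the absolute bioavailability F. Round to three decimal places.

F = 0.245

Trapezoidal AUC_0→7 (oral tablet):
  [0→1]: (0.0+15.7)/2 × 1 = 7.85
  [1→4]: (15.7+12.0)/2 × 3 = 41.55
  [4→6]: (12.0+8.0)/2 × 2 = 20.0
  [6→7]: (8.0+6.5)/2 × 1 = 7.25
  Sum = 76.65 µg/L·h
Tail: C_last/k_e = 6.5/0.207 = 31.401
AUC_0→∞ (oral tablet) = 76.65 + 31.401 = 108.051 µg/L·h
F = (AUC_ev/D_ev)/(AUC_iv/D_iv) = (108.051/30)/(294/20) = 3.6017/14.7 = 0.2450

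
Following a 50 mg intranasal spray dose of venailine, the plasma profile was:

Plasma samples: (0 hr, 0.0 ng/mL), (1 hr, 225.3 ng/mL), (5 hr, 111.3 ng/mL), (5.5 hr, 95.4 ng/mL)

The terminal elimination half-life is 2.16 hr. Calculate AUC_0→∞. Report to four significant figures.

AUC = 1135 ng/mL·hr

Trapezoidal AUC_0→5.5:
  [0→1]: (0.0+225.3)/2 × 1 = 112.65
  [1→5]: (225.3+111.3)/2 × 4 = 673.2
  [5→5.5]: (111.3+95.4)/2 × 0.5 = 51.675
  Sum = 837.525 ng/mL·hr
k_e = ln2 / t½ = 0.693147 / 2.16 = 0.3209 hr^-1
Extrapolated tail: C_last / k_e = 95.4 / 0.3209 = 297.289
AUC_0→∞ = 837.525 + 297.289 = 1134.814 ng/mL·hr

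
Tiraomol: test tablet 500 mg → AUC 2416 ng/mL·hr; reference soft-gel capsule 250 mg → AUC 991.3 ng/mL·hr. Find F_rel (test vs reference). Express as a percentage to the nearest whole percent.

F_rel = 122%

F_rel = (AUC_test/D_test) / (AUC_ref/D_ref)
      = (2416/500) / (991.3/250)
      = 4.832 / 3.9652 = 1.2186 = 121.86%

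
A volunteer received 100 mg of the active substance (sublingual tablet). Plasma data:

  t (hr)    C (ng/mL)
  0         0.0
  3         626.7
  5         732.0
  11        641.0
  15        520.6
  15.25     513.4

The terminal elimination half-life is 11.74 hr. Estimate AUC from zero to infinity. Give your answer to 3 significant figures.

Trapezoidal AUC_0→15.25:
  [0→3]: (0.0+626.7)/2 × 3 = 940.05
  [3→5]: (626.7+732.0)/2 × 2 = 1358.7
  [5→11]: (732.0+641.0)/2 × 6 = 4119.0
  [11→15]: (641.0+520.6)/2 × 4 = 2323.2
  [15→15.25]: (520.6+513.4)/2 × 0.25 = 129.25
  Sum = 8870.2 ng/mL·hr
k_e = ln2 / t½ = 0.693147 / 11.74 = 0.0590 hr^-1
Extrapolated tail: C_last / k_e = 513.4 / 0.059 = 8701.695
AUC_0→∞ = 8870.2 + 8701.695 = 17571.895 ng/mL·hr

AUC = 17600 ng/mL·hr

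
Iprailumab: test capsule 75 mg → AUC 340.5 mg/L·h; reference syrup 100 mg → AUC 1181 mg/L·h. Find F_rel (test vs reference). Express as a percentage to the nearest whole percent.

F_rel = 38%

F_rel = (AUC_test/D_test) / (AUC_ref/D_ref)
      = (340.5/75) / (1181/100)
      = 4.54 / 11.81 = 0.3844 = 38.44%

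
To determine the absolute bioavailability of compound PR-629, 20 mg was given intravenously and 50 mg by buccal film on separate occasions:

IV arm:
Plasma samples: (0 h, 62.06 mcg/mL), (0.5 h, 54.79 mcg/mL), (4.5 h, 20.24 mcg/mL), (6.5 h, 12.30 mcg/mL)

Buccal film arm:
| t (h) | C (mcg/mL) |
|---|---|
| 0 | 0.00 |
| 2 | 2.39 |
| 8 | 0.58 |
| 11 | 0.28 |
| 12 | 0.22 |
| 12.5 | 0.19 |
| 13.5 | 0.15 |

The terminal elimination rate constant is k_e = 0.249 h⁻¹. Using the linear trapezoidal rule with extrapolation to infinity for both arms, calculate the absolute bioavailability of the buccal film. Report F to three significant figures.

F = 0.0210

Trapezoidal AUC_0→6.5 (IV):
  [0→0.5]: (62.06+54.79)/2 × 0.5 = 29.2125
  [0.5→4.5]: (54.79+20.24)/2 × 4 = 150.06
  [4.5→6.5]: (20.24+12.30)/2 × 2 = 32.54
  Sum = 211.8125 mcg/mL·h
IV tail: 12.30/0.249 = 49.398; AUC_iv,0→∞ = 211.8125 + 49.398 = 261.2105 mcg/mL·h
Trapezoidal AUC_0→13.5 (buccal film):
  [0→2]: (0.00+2.39)/2 × 2 = 2.39
  [2→8]: (2.39+0.58)/2 × 6 = 8.91
  [8→11]: (0.58+0.28)/2 × 3 = 1.29
  [11→12]: (0.28+0.22)/2 × 1 = 0.25
  [12→12.5]: (0.22+0.19)/2 × 0.5 = 0.1025
  [12.5→13.5]: (0.19+0.15)/2 × 1 = 0.17
  Sum = 13.1125 mcg/mL·h
buccal film tail: 0.15/0.249 = 0.602; AUC_ev,0→∞ = 13.1125 + 0.602 = 13.7145 mcg/mL·h
F = (AUC_ev/D_ev)/(AUC_iv/D_iv) = (13.7145/50)/(261.2105/20) = 0.27429/13.060525 = 0.0210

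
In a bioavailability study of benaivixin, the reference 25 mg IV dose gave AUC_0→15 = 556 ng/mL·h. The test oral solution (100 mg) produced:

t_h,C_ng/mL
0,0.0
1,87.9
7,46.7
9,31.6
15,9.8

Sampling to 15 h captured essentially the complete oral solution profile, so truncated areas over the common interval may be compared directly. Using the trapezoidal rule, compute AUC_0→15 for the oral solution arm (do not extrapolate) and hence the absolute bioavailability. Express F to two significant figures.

Trapezoidal AUC_0→15 (oral solution):
  [0→1]: (0.0+87.9)/2 × 1 = 43.95
  [1→7]: (87.9+46.7)/2 × 6 = 403.8
  [7→9]: (46.7+31.6)/2 × 2 = 78.3
  [9→15]: (31.6+9.8)/2 × 6 = 124.2
  Sum = 650.25 ng/mL·h
F = (AUC_ev/D_ev)/(AUC_iv/D_iv) = (650.25/100)/(556/25) = 6.5025/22.24 = 0.2924

F = 0.29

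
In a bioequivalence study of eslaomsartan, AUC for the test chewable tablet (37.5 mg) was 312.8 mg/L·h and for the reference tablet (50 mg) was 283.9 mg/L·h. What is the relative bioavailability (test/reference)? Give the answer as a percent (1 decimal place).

F_rel = (AUC_test/D_test) / (AUC_ref/D_ref)
      = (312.8/37.5) / (283.9/50)
      = 8.34133 / 5.678 = 1.4691 = 146.91%

F_rel = 146.9%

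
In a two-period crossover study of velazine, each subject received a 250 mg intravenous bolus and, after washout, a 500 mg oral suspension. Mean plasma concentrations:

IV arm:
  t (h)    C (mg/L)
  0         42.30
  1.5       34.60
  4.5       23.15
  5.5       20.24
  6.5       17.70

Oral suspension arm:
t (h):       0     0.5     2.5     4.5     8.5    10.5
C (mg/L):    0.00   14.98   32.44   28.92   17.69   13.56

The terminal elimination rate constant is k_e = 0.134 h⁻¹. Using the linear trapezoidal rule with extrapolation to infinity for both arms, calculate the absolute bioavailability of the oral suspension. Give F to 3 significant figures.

F = 0.533

Trapezoidal AUC_0→6.5 (IV):
  [0→1.5]: (42.30+34.60)/2 × 1.5 = 57.675
  [1.5→4.5]: (34.60+23.15)/2 × 3 = 86.625
  [4.5→5.5]: (23.15+20.24)/2 × 1 = 21.695
  [5.5→6.5]: (20.24+17.70)/2 × 1 = 18.97
  Sum = 184.965 mg/L·h
IV tail: 17.70/0.134 = 132.090; AUC_iv,0→∞ = 184.965 + 132.090 = 317.055 mg/L·h
Trapezoidal AUC_0→10.5 (oral suspension):
  [0→0.5]: (0.00+14.98)/2 × 0.5 = 3.745
  [0.5→2.5]: (14.98+32.44)/2 × 2 = 47.42
  [2.5→4.5]: (32.44+28.92)/2 × 2 = 61.36
  [4.5→8.5]: (28.92+17.69)/2 × 4 = 93.22
  [8.5→10.5]: (17.69+13.56)/2 × 2 = 31.25
  Sum = 236.995 mg/L·h
oral suspension tail: 13.56/0.134 = 101.194; AUC_ev,0→∞ = 236.995 + 101.194 = 338.189 mg/L·h
F = (AUC_ev/D_ev)/(AUC_iv/D_iv) = (338.189/500)/(317.055/250) = 0.676378/1.26822 = 0.5333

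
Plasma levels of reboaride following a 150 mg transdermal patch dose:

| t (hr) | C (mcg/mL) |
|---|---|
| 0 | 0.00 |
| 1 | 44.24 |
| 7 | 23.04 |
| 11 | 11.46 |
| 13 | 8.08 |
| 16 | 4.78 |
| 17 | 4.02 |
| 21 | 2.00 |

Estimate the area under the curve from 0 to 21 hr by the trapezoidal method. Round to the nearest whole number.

AUC = 348 mcg/mL·hr

Trapezoidal AUC_0→21:
  [0→1]: (0.00+44.24)/2 × 1 = 22.12
  [1→7]: (44.24+23.04)/2 × 6 = 201.84
  [7→11]: (23.04+11.46)/2 × 4 = 69.0
  [11→13]: (11.46+8.08)/2 × 2 = 19.54
  [13→16]: (8.08+4.78)/2 × 3 = 19.29
  [16→17]: (4.78+4.02)/2 × 1 = 4.4
  [17→21]: (4.02+2.00)/2 × 4 = 12.04
  Sum = 348.23 mcg/mL·hr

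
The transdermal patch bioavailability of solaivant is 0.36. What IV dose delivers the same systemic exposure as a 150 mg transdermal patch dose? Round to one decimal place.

Systemic exposure from an extravascular dose = F × D_ev, so the equivalent IV dose is F × D_ev.
D_iv = F × D_ev = 0.36 × 150 = 54 mg

D_iv = 54.0 mg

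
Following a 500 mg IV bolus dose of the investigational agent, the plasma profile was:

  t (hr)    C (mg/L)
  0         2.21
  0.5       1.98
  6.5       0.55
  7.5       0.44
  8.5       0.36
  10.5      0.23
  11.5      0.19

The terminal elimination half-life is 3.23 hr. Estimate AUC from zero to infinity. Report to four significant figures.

Trapezoidal AUC_0→11.5:
  [0→0.5]: (2.21+1.98)/2 × 0.5 = 1.0475
  [0.5→6.5]: (1.98+0.55)/2 × 6 = 7.59
  [6.5→7.5]: (0.55+0.44)/2 × 1 = 0.495
  [7.5→8.5]: (0.44+0.36)/2 × 1 = 0.4
  [8.5→10.5]: (0.36+0.23)/2 × 2 = 0.59
  [10.5→11.5]: (0.23+0.19)/2 × 1 = 0.21
  Sum = 10.3325 mg/L·hr
k_e = ln2 / t½ = 0.693147 / 3.23 = 0.2146 hr^-1
Extrapolated tail: C_last / k_e = 0.19 / 0.2146 = 0.885
AUC_0→∞ = 10.3325 + 0.885 = 11.2175 mg/L·hr

AUC = 11.22 mg/L·hr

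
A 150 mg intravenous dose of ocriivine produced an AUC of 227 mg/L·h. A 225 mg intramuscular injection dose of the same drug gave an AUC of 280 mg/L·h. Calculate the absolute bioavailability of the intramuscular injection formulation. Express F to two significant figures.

F = 0.82

F = (AUC_ev / D_ev) / (AUC_iv / D_iv)
  = (280/225) / (227/150)
  = 1.24444 / 1.51333 = 0.8223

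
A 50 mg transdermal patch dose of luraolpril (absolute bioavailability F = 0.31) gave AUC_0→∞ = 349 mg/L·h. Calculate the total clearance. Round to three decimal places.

CL = F × Dose / AUC_0→∞
   = 0.31 × 50 / 349 = 0.0444126 L/h

CL = 0.044 L/h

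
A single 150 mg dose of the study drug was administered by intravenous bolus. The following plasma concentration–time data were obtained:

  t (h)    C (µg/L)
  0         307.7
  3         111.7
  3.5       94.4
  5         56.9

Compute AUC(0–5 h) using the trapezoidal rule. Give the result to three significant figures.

AUC = 794 µg/L·h

Trapezoidal AUC_0→5:
  [0→3]: (307.7+111.7)/2 × 3 = 629.1
  [3→3.5]: (111.7+94.4)/2 × 0.5 = 51.525
  [3.5→5]: (94.4+56.9)/2 × 1.5 = 113.475
  Sum = 794.1 µg/L·h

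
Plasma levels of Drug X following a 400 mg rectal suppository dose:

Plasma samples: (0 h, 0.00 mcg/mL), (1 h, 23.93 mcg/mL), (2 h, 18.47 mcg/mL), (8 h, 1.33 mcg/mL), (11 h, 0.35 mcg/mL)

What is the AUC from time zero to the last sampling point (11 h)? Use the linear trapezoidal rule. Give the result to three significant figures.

Trapezoidal AUC_0→11:
  [0→1]: (0.00+23.93)/2 × 1 = 11.965
  [1→2]: (23.93+18.47)/2 × 1 = 21.2
  [2→8]: (18.47+1.33)/2 × 6 = 59.4
  [8→11]: (1.33+0.35)/2 × 3 = 2.52
  Sum = 95.085 mcg/mL·h

AUC = 95.1 mcg/mL·h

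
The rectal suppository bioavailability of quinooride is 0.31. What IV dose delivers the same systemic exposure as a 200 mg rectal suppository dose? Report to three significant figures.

Systemic exposure from an extravascular dose = F × D_ev, so the equivalent IV dose is F × D_ev.
D_iv = F × D_ev = 0.31 × 200 = 62 mg

D_iv = 62.0 mg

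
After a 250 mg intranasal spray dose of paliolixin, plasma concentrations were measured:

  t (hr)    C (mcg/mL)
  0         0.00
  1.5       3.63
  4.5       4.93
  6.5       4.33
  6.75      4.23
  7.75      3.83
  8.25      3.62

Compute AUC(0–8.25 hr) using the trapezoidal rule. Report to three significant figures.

AUC = 31.8 mcg/mL·hr

Trapezoidal AUC_0→8.25:
  [0→1.5]: (0.00+3.63)/2 × 1.5 = 2.7225
  [1.5→4.5]: (3.63+4.93)/2 × 3 = 12.84
  [4.5→6.5]: (4.93+4.33)/2 × 2 = 9.26
  [6.5→6.75]: (4.33+4.23)/2 × 0.25 = 1.07
  [6.75→7.75]: (4.23+3.83)/2 × 1 = 4.03
  [7.75→8.25]: (3.83+3.62)/2 × 0.5 = 1.8625
  Sum = 31.785 mcg/mL·hr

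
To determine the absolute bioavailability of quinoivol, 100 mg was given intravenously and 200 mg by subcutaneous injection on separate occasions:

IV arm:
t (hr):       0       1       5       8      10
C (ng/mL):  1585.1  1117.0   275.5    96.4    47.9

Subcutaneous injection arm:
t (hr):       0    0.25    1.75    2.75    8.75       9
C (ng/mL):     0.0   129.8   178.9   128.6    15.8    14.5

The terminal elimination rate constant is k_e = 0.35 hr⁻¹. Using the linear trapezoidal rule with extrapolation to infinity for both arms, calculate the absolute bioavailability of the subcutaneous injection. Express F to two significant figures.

F = 0.088

Trapezoidal AUC_0→10 (IV):
  [0→1]: (1585.1+1117.0)/2 × 1 = 1351.05
  [1→5]: (1117.0+275.5)/2 × 4 = 2785.0
  [5→8]: (275.5+96.4)/2 × 3 = 557.85
  [8→10]: (96.4+47.9)/2 × 2 = 144.3
  Sum = 4838.2 ng/mL·hr
IV tail: 47.9/0.35 = 136.857; AUC_iv,0→∞ = 4838.2 + 136.857 = 4975.057 ng/mL·hr
Trapezoidal AUC_0→9 (subcutaneous injection):
  [0→0.25]: (0.0+129.8)/2 × 0.25 = 16.225
  [0.25→1.75]: (129.8+178.9)/2 × 1.5 = 231.525
  [1.75→2.75]: (178.9+128.6)/2 × 1 = 153.75
  [2.75→8.75]: (128.6+15.8)/2 × 6 = 433.2
  [8.75→9]: (15.8+14.5)/2 × 0.25 = 3.7875
  Sum = 838.4875 ng/mL·hr
subcutaneous injection tail: 14.5/0.35 = 41.429; AUC_ev,0→∞ = 838.4875 + 41.429 = 879.9165 ng/mL·hr
F = (AUC_ev/D_ev)/(AUC_iv/D_iv) = (879.9165/200)/(4975.057/100) = 4.3995825/49.75057 = 0.0884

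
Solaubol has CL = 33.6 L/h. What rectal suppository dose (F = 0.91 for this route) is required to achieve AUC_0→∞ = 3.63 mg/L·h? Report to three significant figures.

Dose = CL × AUC_0→∞ / F
     = 33.6 × 3.63 / 0.91 = 134.031 mg

Dose = 134 mg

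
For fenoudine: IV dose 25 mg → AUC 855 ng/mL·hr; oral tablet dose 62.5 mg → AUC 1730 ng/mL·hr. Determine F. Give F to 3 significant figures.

F = 0.809

F = (AUC_ev / D_ev) / (AUC_iv / D_iv)
  = (1730/62.5) / (855/25)
  = 27.68 / 34.2 = 0.8094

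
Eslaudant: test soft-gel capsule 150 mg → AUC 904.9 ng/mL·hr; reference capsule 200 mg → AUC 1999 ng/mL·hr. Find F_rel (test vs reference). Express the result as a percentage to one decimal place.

F_rel = 60.4%

F_rel = (AUC_test/D_test) / (AUC_ref/D_ref)
      = (904.9/150) / (1999/200)
      = 6.03267 / 9.995 = 0.6036 = 60.36%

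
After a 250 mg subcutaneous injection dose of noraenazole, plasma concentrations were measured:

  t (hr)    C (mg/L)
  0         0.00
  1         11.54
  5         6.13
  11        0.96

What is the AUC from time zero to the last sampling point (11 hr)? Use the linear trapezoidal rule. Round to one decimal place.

AUC = 62.4 mg/L·hr

Trapezoidal AUC_0→11:
  [0→1]: (0.00+11.54)/2 × 1 = 5.77
  [1→5]: (11.54+6.13)/2 × 4 = 35.34
  [5→11]: (6.13+0.96)/2 × 6 = 21.27
  Sum = 62.38 mg/L·hr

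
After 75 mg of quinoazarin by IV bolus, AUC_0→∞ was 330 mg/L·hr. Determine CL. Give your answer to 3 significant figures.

CL = Dose_iv / AUC_0→∞
   = 75 / 330 = 0.227273 L/hr

CL = 0.227 L/hr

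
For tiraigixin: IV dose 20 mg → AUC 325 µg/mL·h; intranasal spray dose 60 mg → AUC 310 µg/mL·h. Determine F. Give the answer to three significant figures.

F = 0.318

F = (AUC_ev / D_ev) / (AUC_iv / D_iv)
  = (310/60) / (325/20)
  = 5.16667 / 16.25 = 0.3179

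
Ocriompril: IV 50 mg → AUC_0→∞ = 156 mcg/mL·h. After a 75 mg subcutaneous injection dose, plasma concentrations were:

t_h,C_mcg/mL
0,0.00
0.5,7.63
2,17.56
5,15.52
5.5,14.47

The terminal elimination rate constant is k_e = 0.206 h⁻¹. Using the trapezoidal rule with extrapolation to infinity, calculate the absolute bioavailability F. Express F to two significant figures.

Trapezoidal AUC_0→5.5 (subcutaneous injection):
  [0→0.5]: (0.00+7.63)/2 × 0.5 = 1.9075
  [0.5→2]: (7.63+17.56)/2 × 1.5 = 18.8925
  [2→5]: (17.56+15.52)/2 × 3 = 49.62
  [5→5.5]: (15.52+14.47)/2 × 0.5 = 7.4975
  Sum = 77.9175 mcg/mL·h
Tail: C_last/k_e = 14.47/0.206 = 70.243
AUC_0→∞ (subcutaneous injection) = 77.9175 + 70.243 = 148.1605 mcg/mL·h
F = (AUC_ev/D_ev)/(AUC_iv/D_iv) = (148.1605/75)/(156/50) = 1.97547/3.12 = 0.6332

F = 0.63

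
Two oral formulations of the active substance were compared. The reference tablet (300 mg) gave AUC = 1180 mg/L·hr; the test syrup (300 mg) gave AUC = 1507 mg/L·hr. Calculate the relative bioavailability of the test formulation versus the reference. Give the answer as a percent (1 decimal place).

F_rel = (AUC_test/D_test) / (AUC_ref/D_ref)
      = (1507/300) / (1180/300)
      = 5.02333 / 3.93333 = 1.2771 = 127.71%

F_rel = 127.7%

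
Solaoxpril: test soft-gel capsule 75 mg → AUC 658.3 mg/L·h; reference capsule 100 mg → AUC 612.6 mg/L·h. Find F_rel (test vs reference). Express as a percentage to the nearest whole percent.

F_rel = 143%

F_rel = (AUC_test/D_test) / (AUC_ref/D_ref)
      = (658.3/75) / (612.6/100)
      = 8.77733 / 6.126 = 1.4328 = 143.28%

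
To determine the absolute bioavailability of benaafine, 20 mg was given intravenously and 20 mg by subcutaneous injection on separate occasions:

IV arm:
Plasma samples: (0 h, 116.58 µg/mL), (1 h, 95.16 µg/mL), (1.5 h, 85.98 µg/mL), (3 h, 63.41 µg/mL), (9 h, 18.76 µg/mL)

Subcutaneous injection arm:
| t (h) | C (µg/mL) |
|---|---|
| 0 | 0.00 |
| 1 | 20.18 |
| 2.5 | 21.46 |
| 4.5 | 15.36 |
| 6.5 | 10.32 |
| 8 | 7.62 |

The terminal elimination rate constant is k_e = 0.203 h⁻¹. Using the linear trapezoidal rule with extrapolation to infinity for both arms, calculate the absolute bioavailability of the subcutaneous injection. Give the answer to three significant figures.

F = 0.257

Trapezoidal AUC_0→9 (IV):
  [0→1]: (116.58+95.16)/2 × 1 = 105.87
  [1→1.5]: (95.16+85.98)/2 × 0.5 = 45.285
  [1.5→3]: (85.98+63.41)/2 × 1.5 = 112.0425
  [3→9]: (63.41+18.76)/2 × 6 = 246.51
  Sum = 509.7075 µg/mL·h
IV tail: 18.76/0.203 = 92.414; AUC_iv,0→∞ = 509.7075 + 92.414 = 602.1215 µg/mL·h
Trapezoidal AUC_0→8 (subcutaneous injection):
  [0→1]: (0.00+20.18)/2 × 1 = 10.09
  [1→2.5]: (20.18+21.46)/2 × 1.5 = 31.23
  [2.5→4.5]: (21.46+15.36)/2 × 2 = 36.82
  [4.5→6.5]: (15.36+10.32)/2 × 2 = 25.68
  [6.5→8]: (10.32+7.62)/2 × 1.5 = 13.455
  Sum = 117.275 µg/mL·h
subcutaneous injection tail: 7.62/0.203 = 37.537; AUC_ev,0→∞ = 117.275 + 37.537 = 154.812 µg/mL·h
F = (AUC_ev/D_ev)/(AUC_iv/D_iv) = (154.812/20)/(602.1215/20) = 7.7406/30.106075 = 0.2571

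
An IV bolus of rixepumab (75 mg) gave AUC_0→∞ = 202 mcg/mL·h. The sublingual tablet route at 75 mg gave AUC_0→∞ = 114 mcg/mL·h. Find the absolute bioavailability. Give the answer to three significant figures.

F = 0.564

F = (AUC_ev / D_ev) / (AUC_iv / D_iv)
  = (114/75) / (202/75)
  = 1.52 / 2.69333 = 0.5644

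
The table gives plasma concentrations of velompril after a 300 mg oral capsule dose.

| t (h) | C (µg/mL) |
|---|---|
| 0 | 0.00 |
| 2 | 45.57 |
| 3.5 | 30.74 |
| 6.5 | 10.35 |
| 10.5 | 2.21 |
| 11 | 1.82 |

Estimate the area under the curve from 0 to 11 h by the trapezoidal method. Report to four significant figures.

AUC = 190.6 µg/mL·h

Trapezoidal AUC_0→11:
  [0→2]: (0.00+45.57)/2 × 2 = 45.57
  [2→3.5]: (45.57+30.74)/2 × 1.5 = 57.2325
  [3.5→6.5]: (30.74+10.35)/2 × 3 = 61.635
  [6.5→10.5]: (10.35+2.21)/2 × 4 = 25.12
  [10.5→11]: (2.21+1.82)/2 × 0.5 = 1.0075
  Sum = 190.565 µg/mL·h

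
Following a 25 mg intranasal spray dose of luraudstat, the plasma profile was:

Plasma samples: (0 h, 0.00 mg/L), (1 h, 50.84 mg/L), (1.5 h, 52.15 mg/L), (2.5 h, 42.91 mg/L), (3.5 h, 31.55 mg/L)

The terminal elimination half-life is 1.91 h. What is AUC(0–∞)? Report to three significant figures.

AUC = 223 mg/L·h

Trapezoidal AUC_0→3.5:
  [0→1]: (0.00+50.84)/2 × 1 = 25.42
  [1→1.5]: (50.84+52.15)/2 × 0.5 = 25.7475
  [1.5→2.5]: (52.15+42.91)/2 × 1 = 47.53
  [2.5→3.5]: (42.91+31.55)/2 × 1 = 37.23
  Sum = 135.9275 mg/L·h
k_e = ln2 / t½ = 0.693147 / 1.91 = 0.3629 h^-1
Extrapolated tail: C_last / k_e = 31.55 / 0.3629 = 86.939
AUC_0→∞ = 135.9275 + 86.939 = 222.8665 mg/L·h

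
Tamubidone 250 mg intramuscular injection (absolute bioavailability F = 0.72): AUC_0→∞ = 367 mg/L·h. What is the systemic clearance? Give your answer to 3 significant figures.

CL = 0.490 L/h

CL = F × Dose / AUC_0→∞
   = 0.72 × 250 / 367 = 0.490463 L/h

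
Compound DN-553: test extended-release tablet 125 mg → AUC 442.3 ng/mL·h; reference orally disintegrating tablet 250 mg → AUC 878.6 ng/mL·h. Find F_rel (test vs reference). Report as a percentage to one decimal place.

F_rel = (AUC_test/D_test) / (AUC_ref/D_ref)
      = (442.3/125) / (878.6/250)
      = 3.5384 / 3.5144 = 1.0068 = 100.68%

F_rel = 100.7%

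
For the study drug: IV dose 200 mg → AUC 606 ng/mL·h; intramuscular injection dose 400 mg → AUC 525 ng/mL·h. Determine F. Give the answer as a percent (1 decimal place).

F = 43.3%

F = (AUC_ev / D_ev) / (AUC_iv / D_iv)
  = (525/400) / (606/200)
  = 1.3125 / 3.03 = 0.4332
  = 43.32%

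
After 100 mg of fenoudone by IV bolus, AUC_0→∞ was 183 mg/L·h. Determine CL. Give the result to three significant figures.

CL = 0.546 L/h

CL = Dose_iv / AUC_0→∞
   = 100 / 183 = 0.546448 L/h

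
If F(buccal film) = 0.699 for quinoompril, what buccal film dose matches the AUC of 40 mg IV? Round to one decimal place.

D_buccal = 57.2 mg

For equal systemic exposure: F × D_ev = D_iv
D_ev = D_iv / F = 40 / 0.699 = 57.2246 mg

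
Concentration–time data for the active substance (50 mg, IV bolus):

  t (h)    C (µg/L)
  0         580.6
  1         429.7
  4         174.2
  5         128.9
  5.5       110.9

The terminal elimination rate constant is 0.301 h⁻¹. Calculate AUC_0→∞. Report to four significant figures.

AUC = 1991 µg/L·h

Trapezoidal AUC_0→5.5:
  [0→1]: (580.6+429.7)/2 × 1 = 505.15
  [1→4]: (429.7+174.2)/2 × 3 = 905.85
  [4→5]: (174.2+128.9)/2 × 1 = 151.55
  [5→5.5]: (128.9+110.9)/2 × 0.5 = 59.95
  Sum = 1622.5 µg/L·h
Extrapolated tail: C_last / k_e = 110.9 / 0.301 = 368.439
AUC_0→∞ = 1622.5 + 368.439 = 1990.939 µg/L·h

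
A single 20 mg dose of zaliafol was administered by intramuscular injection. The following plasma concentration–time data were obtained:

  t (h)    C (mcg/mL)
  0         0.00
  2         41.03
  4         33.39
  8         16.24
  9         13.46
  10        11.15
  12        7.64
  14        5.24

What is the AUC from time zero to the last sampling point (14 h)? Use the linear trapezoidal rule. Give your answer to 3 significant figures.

AUC = 274 mcg/mL·h

Trapezoidal AUC_0→14:
  [0→2]: (0.00+41.03)/2 × 2 = 41.03
  [2→4]: (41.03+33.39)/2 × 2 = 74.42
  [4→8]: (33.39+16.24)/2 × 4 = 99.26
  [8→9]: (16.24+13.46)/2 × 1 = 14.85
  [9→10]: (13.46+11.15)/2 × 1 = 12.305
  [10→12]: (11.15+7.64)/2 × 2 = 18.79
  [12→14]: (7.64+5.24)/2 × 2 = 12.88
  Sum = 273.535 mcg/mL·h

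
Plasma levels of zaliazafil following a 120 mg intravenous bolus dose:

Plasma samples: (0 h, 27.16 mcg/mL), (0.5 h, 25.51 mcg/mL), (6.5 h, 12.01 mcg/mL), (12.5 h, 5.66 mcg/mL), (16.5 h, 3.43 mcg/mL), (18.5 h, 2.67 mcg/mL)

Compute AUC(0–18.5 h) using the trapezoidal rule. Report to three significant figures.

AUC = 203 mcg/mL·h

Trapezoidal AUC_0→18.5:
  [0→0.5]: (27.16+25.51)/2 × 0.5 = 13.1675
  [0.5→6.5]: (25.51+12.01)/2 × 6 = 112.56
  [6.5→12.5]: (12.01+5.66)/2 × 6 = 53.01
  [12.5→16.5]: (5.66+3.43)/2 × 4 = 18.18
  [16.5→18.5]: (3.43+2.67)/2 × 2 = 6.1
  Sum = 203.0175 mcg/mL·h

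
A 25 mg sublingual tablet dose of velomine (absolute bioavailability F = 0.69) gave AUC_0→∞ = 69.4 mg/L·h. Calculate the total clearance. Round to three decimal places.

CL = F × Dose / AUC_0→∞
   = 0.69 × 25 / 69.4 = 0.248559 L/h

CL = 0.249 L/h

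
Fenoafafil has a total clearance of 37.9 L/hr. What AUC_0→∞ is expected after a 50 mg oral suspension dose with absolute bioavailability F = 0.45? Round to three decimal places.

AUC = 0.594 mg/L·hr

AUC_0→∞ = F × Dose / CL
        = 0.45 × 50 / 37.9 = 0.593668 mg/L·hr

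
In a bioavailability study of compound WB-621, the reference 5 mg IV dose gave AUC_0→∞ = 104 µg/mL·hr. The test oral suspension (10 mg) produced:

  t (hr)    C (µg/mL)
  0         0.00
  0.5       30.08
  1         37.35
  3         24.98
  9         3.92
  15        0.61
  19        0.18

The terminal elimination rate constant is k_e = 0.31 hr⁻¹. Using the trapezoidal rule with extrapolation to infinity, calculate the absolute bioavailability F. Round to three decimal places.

Trapezoidal AUC_0→19 (oral suspension):
  [0→0.5]: (0.00+30.08)/2 × 0.5 = 7.52
  [0.5→1]: (30.08+37.35)/2 × 0.5 = 16.8575
  [1→3]: (37.35+24.98)/2 × 2 = 62.33
  [3→9]: (24.98+3.92)/2 × 6 = 86.7
  [9→15]: (3.92+0.61)/2 × 6 = 13.59
  [15→19]: (0.61+0.18)/2 × 4 = 1.58
  Sum = 188.5775 µg/mL·hr
Tail: C_last/k_e = 0.18/0.31 = 0.581
AUC_0→∞ (oral suspension) = 188.5775 + 0.581 = 189.1585 µg/mL·hr
F = (AUC_ev/D_ev)/(AUC_iv/D_iv) = (189.1585/10)/(104/5) = 18.91585/20.8 = 0.9094

F = 0.909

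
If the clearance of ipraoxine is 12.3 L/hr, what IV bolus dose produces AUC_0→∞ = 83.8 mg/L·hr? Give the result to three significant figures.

Dose = 1030 mg

Dose_iv = CL × AUC_0→∞
     = 12.3 × 83.8 = 1030.74 mg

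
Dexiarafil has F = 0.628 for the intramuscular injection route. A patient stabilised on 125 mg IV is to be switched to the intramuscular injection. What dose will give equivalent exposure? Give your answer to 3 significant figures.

D_intramuscular = 199 mg

For equal systemic exposure: F × D_ev = D_iv
D_ev = D_iv / F = 125 / 0.628 = 199.045 mg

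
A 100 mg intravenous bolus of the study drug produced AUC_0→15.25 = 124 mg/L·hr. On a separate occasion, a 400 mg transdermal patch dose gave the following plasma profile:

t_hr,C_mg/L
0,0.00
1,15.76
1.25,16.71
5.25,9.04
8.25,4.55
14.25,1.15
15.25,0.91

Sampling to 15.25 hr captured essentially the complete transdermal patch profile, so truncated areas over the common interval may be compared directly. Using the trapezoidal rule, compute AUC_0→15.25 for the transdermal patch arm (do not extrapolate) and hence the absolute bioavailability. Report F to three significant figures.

Trapezoidal AUC_0→15.25 (transdermal patch):
  [0→1]: (0.00+15.76)/2 × 1 = 7.88
  [1→1.25]: (15.76+16.71)/2 × 0.25 = 4.05875
  [1.25→5.25]: (16.71+9.04)/2 × 4 = 51.5
  [5.25→8.25]: (9.04+4.55)/2 × 3 = 20.385
  [8.25→14.25]: (4.55+1.15)/2 × 6 = 17.1
  [14.25→15.25]: (1.15+0.91)/2 × 1 = 1.03
  Sum = 101.95375 mg/L·hr
F = (AUC_ev/D_ev)/(AUC_iv/D_iv) = (101.95375/400)/(124/100) = 0.254884/1.24 = 0.2056

F = 0.206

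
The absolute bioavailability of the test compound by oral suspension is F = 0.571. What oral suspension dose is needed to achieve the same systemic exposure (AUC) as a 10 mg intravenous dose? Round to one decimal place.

D_oral = 17.5 mg

For equal systemic exposure: F × D_ev = D_iv
D_ev = D_iv / F = 10 / 0.571 = 17.5131 mg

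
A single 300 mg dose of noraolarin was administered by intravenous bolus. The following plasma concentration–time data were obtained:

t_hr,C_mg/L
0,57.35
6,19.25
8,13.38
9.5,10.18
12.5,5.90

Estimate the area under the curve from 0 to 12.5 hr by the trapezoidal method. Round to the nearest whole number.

Trapezoidal AUC_0→12.5:
  [0→6]: (57.35+19.25)/2 × 6 = 229.8
  [6→8]: (19.25+13.38)/2 × 2 = 32.63
  [8→9.5]: (13.38+10.18)/2 × 1.5 = 17.67
  [9.5→12.5]: (10.18+5.90)/2 × 3 = 24.12
  Sum = 304.22 mg/L·hr

AUC = 304 mg/L·hr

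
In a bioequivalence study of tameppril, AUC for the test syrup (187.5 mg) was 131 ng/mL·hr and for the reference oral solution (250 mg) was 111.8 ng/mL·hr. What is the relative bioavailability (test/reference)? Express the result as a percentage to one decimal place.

F_rel = 156.2%

F_rel = (AUC_test/D_test) / (AUC_ref/D_ref)
      = (131/187.5) / (111.8/250)
      = 0.698667 / 0.4472 = 1.5623 = 156.23%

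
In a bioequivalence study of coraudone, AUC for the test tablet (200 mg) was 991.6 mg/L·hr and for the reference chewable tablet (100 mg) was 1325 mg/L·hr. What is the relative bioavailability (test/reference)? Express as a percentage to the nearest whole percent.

F_rel = (AUC_test/D_test) / (AUC_ref/D_ref)
      = (991.6/200) / (1325/100)
      = 4.958 / 13.25 = 0.3742 = 37.42%

F_rel = 37%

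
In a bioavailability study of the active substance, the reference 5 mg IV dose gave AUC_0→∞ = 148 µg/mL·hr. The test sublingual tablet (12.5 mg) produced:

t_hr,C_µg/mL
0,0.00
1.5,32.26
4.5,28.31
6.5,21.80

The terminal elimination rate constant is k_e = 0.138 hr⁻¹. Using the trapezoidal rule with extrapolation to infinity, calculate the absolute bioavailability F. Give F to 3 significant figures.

Trapezoidal AUC_0→6.5 (sublingual tablet):
  [0→1.5]: (0.00+32.26)/2 × 1.5 = 24.195
  [1.5→4.5]: (32.26+28.31)/2 × 3 = 90.855
  [4.5→6.5]: (28.31+21.80)/2 × 2 = 50.11
  Sum = 165.16 µg/mL·hr
Tail: C_last/k_e = 21.80/0.138 = 157.971
AUC_0→∞ (sublingual tablet) = 165.16 + 157.971 = 323.131 µg/mL·hr
F = (AUC_ev/D_ev)/(AUC_iv/D_iv) = (323.131/12.5)/(148/5) = 25.85048/29.6 = 0.8733

F = 0.873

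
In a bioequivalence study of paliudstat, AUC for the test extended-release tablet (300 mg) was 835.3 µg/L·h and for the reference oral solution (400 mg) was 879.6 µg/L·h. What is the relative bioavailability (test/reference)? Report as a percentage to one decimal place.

F_rel = 126.6%

F_rel = (AUC_test/D_test) / (AUC_ref/D_ref)
      = (835.3/300) / (879.6/400)
      = 2.78433 / 2.199 = 1.2662 = 126.62%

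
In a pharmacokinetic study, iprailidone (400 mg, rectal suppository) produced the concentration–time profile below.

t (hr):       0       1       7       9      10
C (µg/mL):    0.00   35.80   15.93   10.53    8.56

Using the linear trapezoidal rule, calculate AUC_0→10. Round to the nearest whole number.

AUC = 209 µg/mL·hr

Trapezoidal AUC_0→10:
  [0→1]: (0.00+35.80)/2 × 1 = 17.9
  [1→7]: (35.80+15.93)/2 × 6 = 155.19
  [7→9]: (15.93+10.53)/2 × 2 = 26.46
  [9→10]: (10.53+8.56)/2 × 1 = 9.545
  Sum = 209.095 µg/mL·hr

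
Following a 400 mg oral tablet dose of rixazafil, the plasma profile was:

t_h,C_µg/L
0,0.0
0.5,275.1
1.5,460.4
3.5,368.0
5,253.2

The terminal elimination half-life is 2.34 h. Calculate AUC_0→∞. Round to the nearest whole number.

Trapezoidal AUC_0→5:
  [0→0.5]: (0.0+275.1)/2 × 0.5 = 68.775
  [0.5→1.5]: (275.1+460.4)/2 × 1 = 367.75
  [1.5→3.5]: (460.4+368.0)/2 × 2 = 828.4
  [3.5→5]: (368.0+253.2)/2 × 1.5 = 465.9
  Sum = 1730.825 µg/L·h
k_e = ln2 / t½ = 0.693147 / 2.34 = 0.2962 h^-1
Extrapolated tail: C_last / k_e = 253.2 / 0.2962 = 854.828
AUC_0→∞ = 1730.825 + 854.828 = 2585.653 µg/L·h

AUC = 2586 µg/L·h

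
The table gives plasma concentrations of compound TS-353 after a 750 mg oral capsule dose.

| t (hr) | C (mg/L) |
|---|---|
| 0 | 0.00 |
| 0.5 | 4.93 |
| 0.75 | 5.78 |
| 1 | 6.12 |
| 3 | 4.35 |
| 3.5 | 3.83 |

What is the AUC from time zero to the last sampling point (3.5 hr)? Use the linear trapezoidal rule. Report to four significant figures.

Trapezoidal AUC_0→3.5:
  [0→0.5]: (0.00+4.93)/2 × 0.5 = 1.2325
  [0.5→0.75]: (4.93+5.78)/2 × 0.25 = 1.33875
  [0.75→1]: (5.78+6.12)/2 × 0.25 = 1.4875
  [1→3]: (6.12+4.35)/2 × 2 = 10.47
  [3→3.5]: (4.35+3.83)/2 × 0.5 = 2.045
  Sum = 16.57375 mg/L·hr

AUC = 16.57 mg/L·hr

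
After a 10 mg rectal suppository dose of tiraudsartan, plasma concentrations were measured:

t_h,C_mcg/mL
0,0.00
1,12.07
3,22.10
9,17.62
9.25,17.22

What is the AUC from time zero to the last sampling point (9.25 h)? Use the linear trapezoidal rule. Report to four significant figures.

AUC = 163.7 mcg/mL·h

Trapezoidal AUC_0→9.25:
  [0→1]: (0.00+12.07)/2 × 1 = 6.035
  [1→3]: (12.07+22.10)/2 × 2 = 34.17
  [3→9]: (22.10+17.62)/2 × 6 = 119.16
  [9→9.25]: (17.62+17.22)/2 × 0.25 = 4.355
  Sum = 163.72 mcg/mL·h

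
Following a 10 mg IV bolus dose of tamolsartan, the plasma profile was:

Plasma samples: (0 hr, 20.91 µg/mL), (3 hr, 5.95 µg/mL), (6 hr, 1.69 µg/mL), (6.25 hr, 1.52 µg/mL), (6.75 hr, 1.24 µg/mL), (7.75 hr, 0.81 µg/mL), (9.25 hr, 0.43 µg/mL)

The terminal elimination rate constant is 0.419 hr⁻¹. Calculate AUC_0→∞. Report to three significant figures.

Trapezoidal AUC_0→9.25:
  [0→3]: (20.91+5.95)/2 × 3 = 40.29
  [3→6]: (5.95+1.69)/2 × 3 = 11.46
  [6→6.25]: (1.69+1.52)/2 × 0.25 = 0.40125
  [6.25→6.75]: (1.52+1.24)/2 × 0.5 = 0.69
  [6.75→7.75]: (1.24+0.81)/2 × 1 = 1.025
  [7.75→9.25]: (0.81+0.43)/2 × 1.5 = 0.93
  Sum = 54.79625 µg/mL·hr
Extrapolated tail: C_last / k_e = 0.43 / 0.419 = 1.026
AUC_0→∞ = 54.79625 + 1.026 = 55.82225 µg/mL·hr

AUC = 55.8 µg/mL·hr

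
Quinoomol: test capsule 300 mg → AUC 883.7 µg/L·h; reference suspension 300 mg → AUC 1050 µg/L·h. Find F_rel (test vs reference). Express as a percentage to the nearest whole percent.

F_rel = 84%

F_rel = (AUC_test/D_test) / (AUC_ref/D_ref)
      = (883.7/300) / (1050/300)
      = 2.94567 / 3.5 = 0.8416 = 84.16%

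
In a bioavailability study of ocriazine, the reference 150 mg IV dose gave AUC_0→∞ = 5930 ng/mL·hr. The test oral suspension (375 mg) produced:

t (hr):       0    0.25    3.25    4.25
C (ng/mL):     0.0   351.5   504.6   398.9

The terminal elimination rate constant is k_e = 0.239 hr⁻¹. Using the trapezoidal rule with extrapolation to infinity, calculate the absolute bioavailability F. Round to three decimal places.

Trapezoidal AUC_0→4.25 (oral suspension):
  [0→0.25]: (0.0+351.5)/2 × 0.25 = 43.9375
  [0.25→3.25]: (351.5+504.6)/2 × 3 = 1284.15
  [3.25→4.25]: (504.6+398.9)/2 × 1 = 451.75
  Sum = 1779.8375 ng/mL·hr
Tail: C_last/k_e = 398.9/0.239 = 1669.038
AUC_0→∞ (oral suspension) = 1779.8375 + 1669.038 = 3448.8755 ng/mL·hr
F = (AUC_ev/D_ev)/(AUC_iv/D_iv) = (3448.8755/375)/(5930/150) = 9.197/39.5333 = 0.2326

F = 0.233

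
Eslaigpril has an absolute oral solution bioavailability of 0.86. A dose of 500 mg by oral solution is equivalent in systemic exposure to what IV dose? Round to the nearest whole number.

D_iv = 430 mg

Systemic exposure from an extravascular dose = F × D_ev, so the equivalent IV dose is F × D_ev.
D_iv = F × D_ev = 0.86 × 500 = 430 mg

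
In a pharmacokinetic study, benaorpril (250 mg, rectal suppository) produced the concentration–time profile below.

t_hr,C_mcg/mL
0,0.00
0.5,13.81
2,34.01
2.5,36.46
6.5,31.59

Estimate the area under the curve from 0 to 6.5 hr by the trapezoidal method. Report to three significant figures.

Trapezoidal AUC_0→6.5:
  [0→0.5]: (0.00+13.81)/2 × 0.5 = 3.4525
  [0.5→2]: (13.81+34.01)/2 × 1.5 = 35.865
  [2→2.5]: (34.01+36.46)/2 × 0.5 = 17.6175
  [2.5→6.5]: (36.46+31.59)/2 × 4 = 136.1
  Sum = 193.035 mcg/mL·hr

AUC = 193 mcg/mL·hr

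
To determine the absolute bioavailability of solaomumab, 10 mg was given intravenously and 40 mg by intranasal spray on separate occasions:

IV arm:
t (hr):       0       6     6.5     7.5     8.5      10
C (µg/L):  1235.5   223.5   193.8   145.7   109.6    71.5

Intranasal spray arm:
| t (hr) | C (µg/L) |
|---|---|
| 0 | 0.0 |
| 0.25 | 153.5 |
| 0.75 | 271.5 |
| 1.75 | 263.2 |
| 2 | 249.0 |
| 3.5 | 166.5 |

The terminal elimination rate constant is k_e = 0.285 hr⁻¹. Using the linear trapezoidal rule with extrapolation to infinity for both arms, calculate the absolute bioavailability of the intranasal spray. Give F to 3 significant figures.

Trapezoidal AUC_0→10 (IV):
  [0→6]: (1235.5+223.5)/2 × 6 = 4377.0
  [6→6.5]: (223.5+193.8)/2 × 0.5 = 104.325
  [6.5→7.5]: (193.8+145.7)/2 × 1 = 169.75
  [7.5→8.5]: (145.7+109.6)/2 × 1 = 127.65
  [8.5→10]: (109.6+71.5)/2 × 1.5 = 135.825
  Sum = 4914.55 µg/L·hr
IV tail: 71.5/0.285 = 250.877; AUC_iv,0→∞ = 4914.55 + 250.877 = 5165.427 µg/L·hr
Trapezoidal AUC_0→3.5 (intranasal spray):
  [0→0.25]: (0.0+153.5)/2 × 0.25 = 19.1875
  [0.25→0.75]: (153.5+271.5)/2 × 0.5 = 106.25
  [0.75→1.75]: (271.5+263.2)/2 × 1 = 267.35
  [1.75→2]: (263.2+249.0)/2 × 0.25 = 64.025
  [2→3.5]: (249.0+166.5)/2 × 1.5 = 311.625
  Sum = 768.4375 µg/L·hr
intranasal spray tail: 166.5/0.285 = 584.211; AUC_ev,0→∞ = 768.4375 + 584.211 = 1352.6485 µg/L·hr
F = (AUC_ev/D_ev)/(AUC_iv/D_iv) = (1352.6485/40)/(5165.427/10) = 33.8162/516.5427 = 0.0655

F = 0.0655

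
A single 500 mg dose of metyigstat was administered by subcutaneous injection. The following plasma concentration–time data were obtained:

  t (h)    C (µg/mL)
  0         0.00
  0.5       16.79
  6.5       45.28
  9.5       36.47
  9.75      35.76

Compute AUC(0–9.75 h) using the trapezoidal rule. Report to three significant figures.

Trapezoidal AUC_0→9.75:
  [0→0.5]: (0.00+16.79)/2 × 0.5 = 4.1975
  [0.5→6.5]: (16.79+45.28)/2 × 6 = 186.21
  [6.5→9.5]: (45.28+36.47)/2 × 3 = 122.625
  [9.5→9.75]: (36.47+35.76)/2 × 0.25 = 9.02875
  Sum = 322.06125 µg/mL·h

AUC = 322 µg/mL·h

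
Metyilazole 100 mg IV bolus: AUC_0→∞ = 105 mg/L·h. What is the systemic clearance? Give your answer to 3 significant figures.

CL = Dose_iv / AUC_0→∞
   = 100 / 105 = 0.952381 L/h

CL = 0.952 L/h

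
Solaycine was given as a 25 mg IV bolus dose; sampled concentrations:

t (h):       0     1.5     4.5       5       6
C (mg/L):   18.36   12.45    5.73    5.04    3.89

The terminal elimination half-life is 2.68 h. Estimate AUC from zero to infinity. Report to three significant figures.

AUC = 72.6 mg/L·h

Trapezoidal AUC_0→6:
  [0→1.5]: (18.36+12.45)/2 × 1.5 = 23.1075
  [1.5→4.5]: (12.45+5.73)/2 × 3 = 27.27
  [4.5→5]: (5.73+5.04)/2 × 0.5 = 2.6925
  [5→6]: (5.04+3.89)/2 × 1 = 4.465
  Sum = 57.535 mg/L·h
k_e = ln2 / t½ = 0.693147 / 2.68 = 0.2586 h^-1
Extrapolated tail: C_last / k_e = 3.89 / 0.2586 = 15.043
AUC_0→∞ = 57.535 + 15.043 = 72.578 mg/L·h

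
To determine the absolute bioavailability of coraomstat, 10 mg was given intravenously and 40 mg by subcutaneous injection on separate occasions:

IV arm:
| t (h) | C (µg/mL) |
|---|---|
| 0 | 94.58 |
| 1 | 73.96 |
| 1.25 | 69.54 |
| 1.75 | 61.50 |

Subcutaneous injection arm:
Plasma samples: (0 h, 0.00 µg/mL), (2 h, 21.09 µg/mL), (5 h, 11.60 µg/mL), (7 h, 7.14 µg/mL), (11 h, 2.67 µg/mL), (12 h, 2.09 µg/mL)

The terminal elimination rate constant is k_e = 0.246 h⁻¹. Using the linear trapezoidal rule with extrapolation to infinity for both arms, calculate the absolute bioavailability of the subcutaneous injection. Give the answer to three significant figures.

F = 0.0775

Trapezoidal AUC_0→1.75 (IV):
  [0→1]: (94.58+73.96)/2 × 1 = 84.27
  [1→1.25]: (73.96+69.54)/2 × 0.25 = 17.9375
  [1.25→1.75]: (69.54+61.50)/2 × 0.5 = 32.76
  Sum = 134.9675 µg/mL·h
IV tail: 61.50/0.246 = 250.000; AUC_iv,0→∞ = 134.9675 + 250.000 = 384.9675 µg/mL·h
Trapezoidal AUC_0→12 (subcutaneous injection):
  [0→2]: (0.00+21.09)/2 × 2 = 21.09
  [2→5]: (21.09+11.60)/2 × 3 = 49.035
  [5→7]: (11.60+7.14)/2 × 2 = 18.74
  [7→11]: (7.14+2.67)/2 × 4 = 19.62
  [11→12]: (2.67+2.09)/2 × 1 = 2.38
  Sum = 110.865 µg/mL·h
subcutaneous injection tail: 2.09/0.246 = 8.496; AUC_ev,0→∞ = 110.865 + 8.496 = 119.361 µg/mL·h
F = (AUC_ev/D_ev)/(AUC_iv/D_iv) = (119.361/40)/(384.9675/10) = 2.984025/38.49675 = 0.0775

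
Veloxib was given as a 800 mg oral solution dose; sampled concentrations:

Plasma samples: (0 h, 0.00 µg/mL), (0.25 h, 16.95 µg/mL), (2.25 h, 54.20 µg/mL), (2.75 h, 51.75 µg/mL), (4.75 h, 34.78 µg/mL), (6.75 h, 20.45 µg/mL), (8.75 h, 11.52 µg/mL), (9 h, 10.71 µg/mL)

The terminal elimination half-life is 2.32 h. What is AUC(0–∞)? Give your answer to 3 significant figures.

Trapezoidal AUC_0→9:
  [0→0.25]: (0.00+16.95)/2 × 0.25 = 2.11875
  [0.25→2.25]: (16.95+54.20)/2 × 2 = 71.15
  [2.25→2.75]: (54.20+51.75)/2 × 0.5 = 26.4875
  [2.75→4.75]: (51.75+34.78)/2 × 2 = 86.53
  [4.75→6.75]: (34.78+20.45)/2 × 2 = 55.23
  [6.75→8.75]: (20.45+11.52)/2 × 2 = 31.97
  [8.75→9]: (11.52+10.71)/2 × 0.25 = 2.77875
  Sum = 276.265 µg/mL·h
k_e = ln2 / t½ = 0.693147 / 2.32 = 0.2988 h^-1
Extrapolated tail: C_last / k_e = 10.71 / 0.2988 = 35.843
AUC_0→∞ = 276.265 + 35.843 = 312.108 µg/mL·h

AUC = 312 µg/mL·h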